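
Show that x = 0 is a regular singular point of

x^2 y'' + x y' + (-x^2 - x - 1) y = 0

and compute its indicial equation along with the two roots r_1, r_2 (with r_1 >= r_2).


Divide by x^2 to reach normal form y'' + P_1(x) y' + P_2(x) y = 0 with P_1(x) = 1/x and P_2(x) = -1 - 1/x - 1/x^2.
x = 0 is a singular point because the y'-coefficient 1/x has a pole at x = 0 and the y-coefficient -1 - 1/x - 1/x^2 has a pole at x = 0.
It is a regular singular point because x P_1(x) = p(x) = 1 and x^2 P_2(x) = q(x) = -x^2 - x - 1 are polynomials, hence analytic at x = 0.
p(0) = 1,  q(0) = -1.
Indicial equation: r(r-1) + p(0) r + q(0) = 0, i.e. r^2 + (p(0) - 1) r + q(0) = 0, i.e. r^2 - 1 = 0.
Discriminant: (0)^2 - 4(-1) = 4, so r = (0 ± 2)/2.
Solving: r_1 = 1, r_2 = -1.

indicial: r^2 - 1 = 0; roots r_1 = 1, r_2 = -1


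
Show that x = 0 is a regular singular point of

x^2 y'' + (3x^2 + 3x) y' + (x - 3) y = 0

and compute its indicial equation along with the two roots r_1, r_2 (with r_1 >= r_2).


Divide by x^2 to reach normal form y'' + P_1(x) y' + P_2(x) y = 0 with P_1(x) = 3 + 3/x and P_2(x) = 1/x - 3/x^2.
x = 0 is a singular point because the y'-coefficient 3 + 3/x has a pole at x = 0 and the y-coefficient 1/x - 3/x^2 has a pole at x = 0.
It is a regular singular point because x P_1(x) = p(x) = 3x + 3 and x^2 P_2(x) = q(x) = x - 3 are polynomials, hence analytic at x = 0.
p(0) = 3,  q(0) = -3.
Indicial equation: r(r-1) + p(0) r + q(0) = 0, i.e. r^2 + (p(0) - 1) r + q(0) = 0, i.e. r^2 + 2 r - 3 = 0.
Discriminant: (2)^2 - 4(-3) = 16, so r = (-2 ± 4)/2.
Solving: r_1 = 1, r_2 = -3.

indicial: r^2 + 2 r - 3 = 0; roots r_1 = 1, r_2 = -3


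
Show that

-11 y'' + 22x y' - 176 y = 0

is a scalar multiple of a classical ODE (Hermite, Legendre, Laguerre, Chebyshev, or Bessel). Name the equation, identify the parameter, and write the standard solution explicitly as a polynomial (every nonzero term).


All three coefficients share the factor -11; dividing through by -11 gives  y'' - 2x y' + 16 y = 0.
This matches the Hermite equation y'' - 2x y' + 2n y = 0 with 2n = 16, so n = 8; the polynomial solution is H_8(x).
With y = sum_k a_k x^k, matching x^k gives (k+2)(k+1) a_{k+2} = 2(k - n) a_k = 2(k - 8) a_k. The right side vanishes at k = 8, so the series with the parity of 8 terminates at degree 8.
Standard normalization: leading coefficient of H_n is 2^n, so a_8 = 2^8 = 256. Work downward with a_k = (k+1)(k+2) a_{k+2} / (2(k - n)):
  a_6 = (7)(8)(256) / (2(6 - 8)) = 14336/(-4) = -3584
  a_4 = (5)(6)(-3584) / (2(4 - 8)) = -107520/(-8) = 13440
  a_2 = (3)(4)(13440) / (2(2 - 8)) = 161280/(-12) = -13440
  a_0 = (1)(2)(-13440) / (2(0 - 8)) = -26880/(-16) = 1680
Hence H_8(x) = 256 x^8 - 3584 x^6 + 13440 x^4 - 13440 x^2 + 1680.

H_8(x); series = 256 x^8 - 3584 x^6 + 13440 x^4 - 13440 x^2 + 1680


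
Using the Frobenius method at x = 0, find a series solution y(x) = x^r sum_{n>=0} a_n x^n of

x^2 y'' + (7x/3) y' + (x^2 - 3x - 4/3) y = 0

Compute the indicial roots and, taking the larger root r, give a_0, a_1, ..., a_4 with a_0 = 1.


Write in Frobenius form y'' + (p(x)/x) y' + (q(x)/x^2) y = 0:
  p(x) = 7/3,  q(x) = x^2 - 3x - 4/3.
Indicial equation: r(r-1) + (7/3) r + (-4/3) = 0 -> roots r_1 = 2/3, r_2 = -2.
Take r = r_1 = 2/3. Let y(x) = x^r sum_{n>=0} a_n x^n with a_0 = 1.
Substitute y = x^r sum a_n x^n and match x^{r+n}. The recurrence is
  D(n) a_n - 3 a_{n-1} + 1 a_{n-2} = 0,  where D(n) = (r+n)(r+n-1) + (7/3)(r+n) + (-4/3).
  a_n = [3 a_{n-1} - 1 a_{n-2}] / D(n).
Since the indicial polynomial factors as (r - r_1)(r - r_2), D(n) = (r_1 + n - r_1)(r_1 + n - r_2) = n(n + 8/3).
Evaluating step by step (a_0 = 1):
  n = 1: D(1) = 1(1 + 8/3) = 11/3; numerator = 3(1) = 3; a_1 = (3)/(11/3) = 9/11
  n = 2: D(2) = 2(2 + 8/3) = 28/3; numerator = 3(9/11) - 1(1) = 16/11; a_2 = (16/11)/(28/3) = 12/77
  n = 3: D(3) = 3(3 + 8/3) = 17; numerator = 3(12/77) - 1(9/11) = -27/77; a_3 = (-27/77)/(17) = -27/1309
  n = 4: D(4) = 4(4 + 8/3) = 80/3; numerator = 3(-27/1309) - 1(12/77) = -285/1309; a_4 = (-285/1309)/(80/3) = -171/20944

r = 2/3; a_0 = 1; a_1 = 9/11; a_2 = 12/77; a_3 = -27/1309; a_4 = -171/20944


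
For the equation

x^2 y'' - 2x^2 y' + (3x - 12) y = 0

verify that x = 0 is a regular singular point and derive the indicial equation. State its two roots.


Divide by x^2 to reach normal form y'' + P_1(x) y' + P_2(x) y = 0 with P_1(x) = -2 and P_2(x) = 3/x - 12/x^2.
x = 0 is a singular point because the y-coefficient 3/x - 12/x^2 has a pole at x = 0.
It is a regular singular point because x P_1(x) = p(x) = -2x and x^2 P_2(x) = q(x) = 3x - 12 are polynomials, hence analytic at x = 0.
p(0) = 0,  q(0) = -12.
Indicial equation: r(r-1) + p(0) r + q(0) = 0, i.e. r^2 + (p(0) - 1) r + q(0) = 0, i.e. r^2 - 1 r - 12 = 0.
Discriminant: (-1)^2 - 4(-12) = 49, so r = (1 ± 7)/2.
Solving: r_1 = 4, r_2 = -3.

indicial: r^2 - 1 r - 12 = 0; roots r_1 = 4, r_2 = -3


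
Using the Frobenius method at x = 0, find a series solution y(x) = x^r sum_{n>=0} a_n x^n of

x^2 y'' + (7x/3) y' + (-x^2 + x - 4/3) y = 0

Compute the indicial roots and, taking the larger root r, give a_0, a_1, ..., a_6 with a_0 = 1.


Write in Frobenius form y'' + (p(x)/x) y' + (q(x)/x^2) y = 0:
  p(x) = 7/3,  q(x) = -x^2 + x - 4/3.
Indicial equation: r(r-1) + (7/3) r + (-4/3) = 0 -> roots r_1 = 2/3, r_2 = -2.
Take r = r_1 = 2/3. Let y(x) = x^r sum_{n>=0} a_n x^n with a_0 = 1.
Substitute y = x^r sum a_n x^n and match x^{r+n}. The recurrence is
  D(n) a_n + 1 a_{n-1} - 1 a_{n-2} = 0,  where D(n) = (r+n)(r+n-1) + (7/3)(r+n) + (-4/3).
  a_n = [-1 a_{n-1} + 1 a_{n-2}] / D(n).
Since the indicial polynomial factors as (r - r_1)(r - r_2), D(n) = (r_1 + n - r_1)(r_1 + n - r_2) = n(n + 8/3).
Evaluating step by step (a_0 = 1):
  n = 1: D(1) = 1(1 + 8/3) = 11/3; numerator = -1(1) = -1; a_1 = (-1)/(11/3) = -3/11
  n = 2: D(2) = 2(2 + 8/3) = 28/3; numerator = -1(-3/11) + 1(1) = 14/11; a_2 = (14/11)/(28/3) = 3/22
  n = 3: D(3) = 3(3 + 8/3) = 17; numerator = -1(3/22) + 1(-3/11) = -9/22; a_3 = (-9/22)/(17) = -9/374
  n = 4: D(4) = 4(4 + 8/3) = 80/3; numerator = -1(-9/374) + 1(3/22) = 30/187; a_4 = (30/187)/(80/3) = 9/1496
  n = 5: D(5) = 5(5 + 8/3) = 115/3; numerator = -1(9/1496) + 1(-9/374) = -45/1496; a_5 = (-45/1496)/(115/3) = -27/34408
  n = 6: D(6) = 6(6 + 8/3) = 52; numerator = -1(-27/34408) + 1(9/1496) = 117/17204; a_6 = (117/17204)/(52) = 9/68816

r = 2/3; a_0 = 1; a_1 = -3/11; a_2 = 3/22; a_3 = -9/374; a_4 = 9/1496; a_5 = -27/34408; a_6 = 9/68816


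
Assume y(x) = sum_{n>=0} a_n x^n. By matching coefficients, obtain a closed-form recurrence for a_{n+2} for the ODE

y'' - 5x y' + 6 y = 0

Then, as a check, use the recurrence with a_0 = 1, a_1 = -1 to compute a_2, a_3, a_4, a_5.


Substitute y = sum_n a_n x^n.
y''(x) has coefficient (n+2)(n+1) a_{n+2} at x^n;
-5 x y'(x) has coefficient -5 n a_n at x^n (shift);
6 y(x) has coefficient 6 a_n at x^n.
Matching x^n: (n+2)(n+1) a_{n+2} + (-5n + 6) a_n = 0.
Thus a_{n+2} = (5n - 6) / ((n+1)(n+2)) * a_n.

Check with a_0 = 1, a_1 = -1 (apply the recurrence for n = 0, 1, 2, 3): a_0 = 1, a_1 = -1, a_2 = -3, a_3 = 1/6, a_4 = -1, a_5 = 3/40.

a_(n+2) = (5n - 6) / ((n+1)(n+2)) * a_n; check: a_0 = 1, a_1 = -1, a_2 = -3, a_3 = 1/6, a_4 = -1, a_5 = 3/40


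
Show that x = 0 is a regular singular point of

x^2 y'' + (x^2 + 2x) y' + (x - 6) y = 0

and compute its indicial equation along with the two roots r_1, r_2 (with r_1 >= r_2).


Divide by x^2 to reach normal form y'' + P_1(x) y' + P_2(x) y = 0 with P_1(x) = 1 + 2/x and P_2(x) = 1/x - 6/x^2.
x = 0 is a singular point because the y'-coefficient 1 + 2/x has a pole at x = 0 and the y-coefficient 1/x - 6/x^2 has a pole at x = 0.
It is a regular singular point because x P_1(x) = p(x) = x + 2 and x^2 P_2(x) = q(x) = x - 6 are polynomials, hence analytic at x = 0.
p(0) = 2,  q(0) = -6.
Indicial equation: r(r-1) + p(0) r + q(0) = 0, i.e. r^2 + (p(0) - 1) r + q(0) = 0, i.e. r^2 + 1 r - 6 = 0.
Discriminant: (1)^2 - 4(-6) = 25, so r = (-1 ± 5)/2.
Solving: r_1 = 2, r_2 = -3.

indicial: r^2 + 1 r - 6 = 0; roots r_1 = 2, r_2 = -3


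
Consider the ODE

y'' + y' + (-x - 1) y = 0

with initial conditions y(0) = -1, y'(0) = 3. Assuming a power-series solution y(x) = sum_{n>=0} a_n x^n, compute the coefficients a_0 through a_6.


Ansatz: y(x) = sum_{n>=0} a_n x^n, so y'(x) = sum_{n>=1} n a_n x^(n-1) and y''(x) = sum_{n>=2} n(n-1) a_n x^(n-2).
Substitute into P(x) y'' + Q(x) y' + R(x) y = 0 with P(x) = 1, Q(x) = 1, R(x) = -x - 1, and match powers of x.
Initial conditions: a_0 = -1, a_1 = 3.
Setting the coefficient of each power of x to zero and solving order by order (substituting the coefficients already found):
  x^0: 2 a_2 + a_1 - a_0 = 0  ->  2 a_2 = -a_1 + a_0 = -4  ->  a_2 = -2
  x^1: 6 a_3 + 2 a_2 - a_1 - a_0 = 0  ->  6 a_3 = -2 a_2 + a_1 + a_0 = 6  ->  a_3 = 1
  x^2: 12 a_4 + 3 a_3 - a_2 - a_1 = 0  ->  12 a_4 = -3 a_3 + a_2 + a_1 = -2  ->  a_4 = -1/6
  x^3: 20 a_5 + 4 a_4 - a_3 - a_2 = 0  ->  20 a_5 = -4 a_4 + a_3 + a_2 = -1/3  ->  a_5 = -1/60
  x^4: 30 a_6 + 5 a_5 - a_4 - a_3 = 0  ->  30 a_6 = -5 a_5 + a_4 + a_3 = 11/12  ->  a_6 = 11/360
Truncated series: y(x) = -1 + 3 x - 2 x^2 + x^3 - (1/6) x^4 - (1/60) x^5 + (11/360) x^6 + O(x^7).

a_0 = -1; a_1 = 3; a_2 = -2; a_3 = 1; a_4 = -1/6; a_5 = -1/60; a_6 = 11/360


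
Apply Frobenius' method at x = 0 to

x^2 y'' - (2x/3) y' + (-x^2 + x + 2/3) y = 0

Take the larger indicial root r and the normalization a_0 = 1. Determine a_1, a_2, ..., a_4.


Write in Frobenius form y'' + (p(x)/x) y' + (q(x)/x^2) y = 0:
  p(x) = -2/3,  q(x) = -x^2 + x + 2/3.
Indicial equation: r(r-1) + (-2/3) r + (2/3) = 0 -> roots r_1 = 1, r_2 = 2/3.
Take r = r_1 = 1. Let y(x) = x^r sum_{n>=0} a_n x^n with a_0 = 1.
Substitute y = x^r sum a_n x^n and match x^{r+n}. The recurrence is
  D(n) a_n + 1 a_{n-1} - 1 a_{n-2} = 0,  where D(n) = (r+n)(r+n-1) + (-2/3)(r+n) + (2/3).
  a_n = [-1 a_{n-1} + 1 a_{n-2}] / D(n).
Since the indicial polynomial factors as (r - r_1)(r - r_2), D(n) = (r_1 + n - r_1)(r_1 + n - r_2) = n(n + 1/3).
Evaluating step by step (a_0 = 1):
  n = 1: D(1) = 1(1 + 1/3) = 4/3; numerator = -1(1) = -1; a_1 = (-1)/(4/3) = -3/4
  n = 2: D(2) = 2(2 + 1/3) = 14/3; numerator = -1(-3/4) + 1(1) = 7/4; a_2 = (7/4)/(14/3) = 3/8
  n = 3: D(3) = 3(3 + 1/3) = 10; numerator = -1(3/8) + 1(-3/4) = -9/8; a_3 = (-9/8)/(10) = -9/80
  n = 4: D(4) = 4(4 + 1/3) = 52/3; numerator = -1(-9/80) + 1(3/8) = 39/80; a_4 = (39/80)/(52/3) = 9/320

r = 1; a_0 = 1; a_1 = -3/4; a_2 = 3/8; a_3 = -9/80; a_4 = 9/320


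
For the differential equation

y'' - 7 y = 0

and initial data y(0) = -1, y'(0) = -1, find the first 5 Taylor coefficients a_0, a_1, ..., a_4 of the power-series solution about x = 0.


Ansatz: y(x) = sum_{n>=0} a_n x^n, so y'(x) = sum_{n>=1} n a_n x^(n-1) and y''(x) = sum_{n>=2} n(n-1) a_n x^(n-2).
Substitute into P(x) y'' + Q(x) y' + R(x) y = 0 with P(x) = 1, Q(x) = 0, R(x) = -7, and match powers of x.
Initial conditions: a_0 = -1, a_1 = -1.
Setting the coefficient of each power of x to zero and solving order by order (substituting the coefficients already found):
  x^0: 2 a_2 - 7 a_0 = 0  ->  2 a_2 = 7 a_0 = -7  ->  a_2 = -7/2
  x^1: 6 a_3 - 7 a_1 = 0  ->  6 a_3 = 7 a_1 = -7  ->  a_3 = -7/6
  x^2: 12 a_4 - 7 a_2 = 0  ->  12 a_4 = 7 a_2 = -49/2  ->  a_4 = -49/24
Truncated series: y(x) = -1 - x - (7/2) x^2 - (7/6) x^3 - (49/24) x^4 + O(x^5).

a_0 = -1; a_1 = -1; a_2 = -7/2; a_3 = -7/6; a_4 = -49/24


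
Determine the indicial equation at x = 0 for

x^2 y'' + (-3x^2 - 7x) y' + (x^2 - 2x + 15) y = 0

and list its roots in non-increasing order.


Divide by x^2 to reach normal form y'' + P_1(x) y' + P_2(x) y = 0 with P_1(x) = -3 - 7/x and P_2(x) = 1 - 2/x + 15/x^2.
x = 0 is a singular point because the y'-coefficient -3 - 7/x has a pole at x = 0 and the y-coefficient 1 - 2/x + 15/x^2 has a pole at x = 0.
It is a regular singular point because x P_1(x) = p(x) = -3x - 7 and x^2 P_2(x) = q(x) = x^2 - 2x + 15 are polynomials, hence analytic at x = 0.
p(0) = -7,  q(0) = 15.
Indicial equation: r(r-1) + p(0) r + q(0) = 0, i.e. r^2 + (p(0) - 1) r + q(0) = 0, i.e. r^2 - 8 r + 15 = 0.
Discriminant: (-8)^2 - 4(15) = 4, so r = (8 ± 2)/2.
Solving: r_1 = 5, r_2 = 3.

indicial: r^2 - 8 r + 15 = 0; roots r_1 = 5, r_2 = 3


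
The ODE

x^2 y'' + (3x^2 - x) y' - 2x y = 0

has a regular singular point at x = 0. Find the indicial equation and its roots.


Divide by x^2 to reach normal form y'' + P_1(x) y' + P_2(x) y = 0 with P_1(x) = 3 - 1/x and P_2(x) = -2/x.
x = 0 is a singular point because the y'-coefficient 3 - 1/x has a pole at x = 0 and the y-coefficient -2/x has a pole at x = 0.
It is a regular singular point because x P_1(x) = p(x) = 3x - 1 and x^2 P_2(x) = q(x) = -2x are polynomials, hence analytic at x = 0.
p(0) = -1,  q(0) = 0.
Indicial equation: r(r-1) + p(0) r + q(0) = 0, i.e. r^2 + (p(0) - 1) r + q(0) = 0, i.e. r^2 - 2 r = 0.
Discriminant: (-2)^2 - 4(0) = 4, so r = (2 ± 2)/2.
Solving: r_1 = 2, r_2 = 0.

indicial: r^2 - 2 r = 0; roots r_1 = 2, r_2 = 0


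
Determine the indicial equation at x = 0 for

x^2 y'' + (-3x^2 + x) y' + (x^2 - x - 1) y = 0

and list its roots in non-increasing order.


Divide by x^2 to reach normal form y'' + P_1(x) y' + P_2(x) y = 0 with P_1(x) = -3 + 1/x and P_2(x) = 1 - 1/x - 1/x^2.
x = 0 is a singular point because the y'-coefficient -3 + 1/x has a pole at x = 0 and the y-coefficient 1 - 1/x - 1/x^2 has a pole at x = 0.
It is a regular singular point because x P_1(x) = p(x) = 1 - 3x and x^2 P_2(x) = q(x) = x^2 - x - 1 are polynomials, hence analytic at x = 0.
p(0) = 1,  q(0) = -1.
Indicial equation: r(r-1) + p(0) r + q(0) = 0, i.e. r^2 + (p(0) - 1) r + q(0) = 0, i.e. r^2 - 1 = 0.
Discriminant: (0)^2 - 4(-1) = 4, so r = (0 ± 2)/2.
Solving: r_1 = 1, r_2 = -1.

indicial: r^2 - 1 = 0; roots r_1 = 1, r_2 = -1


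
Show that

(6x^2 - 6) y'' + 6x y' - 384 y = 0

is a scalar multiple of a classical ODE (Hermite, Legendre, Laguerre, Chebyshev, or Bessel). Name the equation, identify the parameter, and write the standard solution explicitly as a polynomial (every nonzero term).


All three coefficients share the factor -6; dividing through by -6 gives  (1 - x^2) y'' - x y' + 64 y = 0.
This matches the Chebyshev equation (1 - x^2) y'' - x y' + n^2 y = 0 (note the -x y' term, not -2x y') with n^2 = 64, so n = 8; the polynomial solution is T_8(x).
With y = sum_k a_k x^k, matching x^k gives (k+2)(k+1) a_{k+2} = (k^2 - n^2) a_k = (k - 8)(k + 8) a_k. The right side vanishes at k = 8, so the series with the parity of 8 terminates at degree 8.
Standard normalization: leading coefficient of T_n is 2^(n-1), so a_8 = 2^7 = 128. Work downward with a_k = (k+1)(k+2) a_{k+2} / ((k - 8)(k + 8)):
  a_6 = (7)(8)(128) / ((6 - 8)(6 + 8)) = 7168/(-28) = -256
  a_4 = (5)(6)(-256) / ((4 - 8)(4 + 8)) = -7680/(-48) = 160
  a_2 = (3)(4)(160) / ((2 - 8)(2 + 8)) = 1920/(-60) = -32
  a_0 = (1)(2)(-32) / ((0 - 8)(0 + 8)) = -64/(-64) = 1
Hence T_8(x) = 128 x^8 - 256 x^6 + 160 x^4 - 32 x^2 + 1.

T_8(x); series = 128 x^8 - 256 x^6 + 160 x^4 - 32 x^2 + 1


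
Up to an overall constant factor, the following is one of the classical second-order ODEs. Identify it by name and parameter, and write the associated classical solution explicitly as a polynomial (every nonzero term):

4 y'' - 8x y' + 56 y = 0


All three coefficients share the factor 4; dividing through by 4 gives  y'' - 2x y' + 14 y = 0.
This matches the Hermite equation y'' - 2x y' + 2n y = 0 with 2n = 14, so n = 7; the polynomial solution is H_7(x).
With y = sum_k a_k x^k, matching x^k gives (k+2)(k+1) a_{k+2} = 2(k - n) a_k = 2(k - 7) a_k. The right side vanishes at k = 7, so the series with the parity of 7 terminates at degree 7.
Standard normalization: leading coefficient of H_n is 2^n, so a_7 = 2^7 = 128. Work downward with a_k = (k+1)(k+2) a_{k+2} / (2(k - n)):
  a_5 = (6)(7)(128) / (2(5 - 7)) = 5376/(-4) = -1344
  a_3 = (4)(5)(-1344) / (2(3 - 7)) = -26880/(-8) = 3360
  a_1 = (2)(3)(3360) / (2(1 - 7)) = 20160/(-12) = -1680
Hence H_7(x) = 128 x^7 - 1344 x^5 + 3360 x^3 - 1680 x.

H_7(x); series = 128 x^7 - 1344 x^5 + 3360 x^3 - 1680 x


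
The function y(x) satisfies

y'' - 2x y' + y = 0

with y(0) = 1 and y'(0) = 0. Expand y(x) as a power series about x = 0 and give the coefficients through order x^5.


Ansatz: y(x) = sum_{n>=0} a_n x^n, so y'(x) = sum_{n>=1} n a_n x^(n-1) and y''(x) = sum_{n>=2} n(n-1) a_n x^(n-2).
Substitute into P(x) y'' + Q(x) y' + R(x) y = 0 with P(x) = 1, Q(x) = -2x, R(x) = 1, and match powers of x.
Initial conditions: a_0 = 1, a_1 = 0.
Setting the coefficient of each power of x to zero and solving order by order (substituting the coefficients already found):
  x^0: 2 a_2 + a_0 = 0  ->  2 a_2 = -a_0 = -1  ->  a_2 = -1/2
  x^1: 6 a_3 - a_1 = 0  ->  6 a_3 = a_1 = 0  ->  a_3 = 0
  x^2: 12 a_4 - 3 a_2 = 0  ->  12 a_4 = 3 a_2 = -3/2  ->  a_4 = -1/8
  x^3: 20 a_5 - 5 a_3 = 0  ->  20 a_5 = 5 a_3 = 0  ->  a_5 = 0
Truncated series: y(x) = 1 - (1/2) x^2 - (1/8) x^4 + O(x^6).

a_0 = 1; a_1 = 0; a_2 = -1/2; a_3 = 0; a_4 = -1/8; a_5 = 0


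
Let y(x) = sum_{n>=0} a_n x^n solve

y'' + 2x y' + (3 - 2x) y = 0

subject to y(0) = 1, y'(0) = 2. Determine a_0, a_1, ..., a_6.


Ansatz: y(x) = sum_{n>=0} a_n x^n, so y'(x) = sum_{n>=1} n a_n x^(n-1) and y''(x) = sum_{n>=2} n(n-1) a_n x^(n-2).
Substitute into P(x) y'' + Q(x) y' + R(x) y = 0 with P(x) = 1, Q(x) = 2x, R(x) = 3 - 2x, and match powers of x.
Initial conditions: a_0 = 1, a_1 = 2.
Setting the coefficient of each power of x to zero and solving order by order (substituting the coefficients already found):
  x^0: 2 a_2 + 3 a_0 = 0  ->  2 a_2 = -3 a_0 = -3  ->  a_2 = -3/2
  x^1: 6 a_3 + 5 a_1 - 2 a_0 = 0  ->  6 a_3 = -5 a_1 + 2 a_0 = -8  ->  a_3 = -4/3
  x^2: 12 a_4 + 7 a_2 - 2 a_1 = 0  ->  12 a_4 = -7 a_2 + 2 a_1 = 29/2  ->  a_4 = 29/24
  x^3: 20 a_5 + 9 a_3 - 2 a_2 = 0  ->  20 a_5 = -9 a_3 + 2 a_2 = 9  ->  a_5 = 9/20
  x^4: 30 a_6 + 11 a_4 - 2 a_3 = 0  ->  30 a_6 = -11 a_4 + 2 a_3 = -383/24  ->  a_6 = -383/720
Truncated series: y(x) = 1 + 2 x - (3/2) x^2 - (4/3) x^3 + (29/24) x^4 + (9/20) x^5 - (383/720) x^6 + O(x^7).

a_0 = 1; a_1 = 2; a_2 = -3/2; a_3 = -4/3; a_4 = 29/24; a_5 = 9/20; a_6 = -383/720


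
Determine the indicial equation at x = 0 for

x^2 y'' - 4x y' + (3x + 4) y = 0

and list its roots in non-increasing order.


Divide by x^2 to reach normal form y'' + P_1(x) y' + P_2(x) y = 0 with P_1(x) = -4/x and P_2(x) = 3/x + 4/x^2.
x = 0 is a singular point because the y'-coefficient -4/x has a pole at x = 0 and the y-coefficient 3/x + 4/x^2 has a pole at x = 0.
It is a regular singular point because x P_1(x) = p(x) = -4 and x^2 P_2(x) = q(x) = 3x + 4 are polynomials, hence analytic at x = 0.
p(0) = -4,  q(0) = 4.
Indicial equation: r(r-1) + p(0) r + q(0) = 0, i.e. r^2 + (p(0) - 1) r + q(0) = 0, i.e. r^2 - 5 r + 4 = 0.
Discriminant: (-5)^2 - 4(4) = 9, so r = (5 ± 3)/2.
Solving: r_1 = 4, r_2 = 1.

indicial: r^2 - 5 r + 4 = 0; roots r_1 = 4, r_2 = 1


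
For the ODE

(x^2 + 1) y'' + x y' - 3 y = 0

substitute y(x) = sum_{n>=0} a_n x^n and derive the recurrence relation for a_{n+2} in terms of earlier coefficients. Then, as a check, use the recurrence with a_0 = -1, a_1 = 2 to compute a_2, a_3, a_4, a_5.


Substitute y = sum_n a_n x^n.
(1 + 1 x^2) y'' contributes (n+2)(n+1) a_{n+2} + n(n-1) a_n at x^n.
x y'(x) contributes n a_n at x^n.
-3 y(x) contributes -3 a_n at x^n.
Matching x^n: (n+2)(n+1) a_{n+2} + (n(n-1) + n - 3) a_n = 0.
Thus a_{n+2} = (-n(n-1) - n + 3) / ((n+1)(n+2)) * a_n.

Check with a_0 = -1, a_1 = 2 (apply the recurrence for n = 0, 1, 2, 3): a_0 = -1, a_1 = 2, a_2 = -3/2, a_3 = 2/3, a_4 = 1/8, a_5 = -1/5.

a_(n+2) = (-n(n-1) - n + 3) / ((n+1)(n+2)) * a_n; check: a_0 = -1, a_1 = 2, a_2 = -3/2, a_3 = 2/3, a_4 = 1/8, a_5 = -1/5


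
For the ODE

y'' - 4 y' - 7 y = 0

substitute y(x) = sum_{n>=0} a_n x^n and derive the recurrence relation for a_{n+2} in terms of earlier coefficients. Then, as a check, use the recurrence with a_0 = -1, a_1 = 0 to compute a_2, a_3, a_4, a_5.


Substitute y = sum_n a_n x^n.
y''(x) has coefficient (n+2)(n+1) a_{n+2} at x^n;
-4 y'(x) has coefficient -4 (n+1) a_{n+1} at x^n;
-7 y(x) has coefficient -7 a_n at x^n.
Matching x^n: (n+2)(n+1) a_{n+2} - 4 (n+1) a_{n+1} - 7 a_n = 0.
Thus a_{n+2} = [4 (n+1) a_{n+1} + 7 a_n] / ((n+1)(n+2)).

Check with a_0 = -1, a_1 = 0 (apply the recurrence for n = 0, 1, 2, 3): a_0 = -1, a_1 = 0, a_2 = -7/2, a_3 = -14/3, a_4 = -161/24, a_5 = -7.

a_(n+2) = [4 (n+1) a_(n+1) + 7 a_n] / ((n+1)(n+2)); check: a_0 = -1, a_1 = 0, a_2 = -7/2, a_3 = -14/3, a_4 = -161/24, a_5 = -7


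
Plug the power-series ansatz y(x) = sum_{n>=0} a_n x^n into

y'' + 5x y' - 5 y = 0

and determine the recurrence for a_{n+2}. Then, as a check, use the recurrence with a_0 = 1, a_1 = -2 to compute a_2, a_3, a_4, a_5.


Substitute y = sum_n a_n x^n.
y''(x) has coefficient (n+2)(n+1) a_{n+2} at x^n;
5 x y'(x) has coefficient 5 n a_n at x^n (shift);
-5 y(x) has coefficient -5 a_n at x^n.
Matching x^n: (n+2)(n+1) a_{n+2} + (5n - 5) a_n = 0.
Thus a_{n+2} = (-5n + 5) / ((n+1)(n+2)) * a_n.

Check with a_0 = 1, a_1 = -2 (apply the recurrence for n = 0, 1, 2, 3): a_0 = 1, a_1 = -2, a_2 = 5/2, a_3 = 0, a_4 = -25/24, a_5 = 0.

a_(n+2) = (-5n + 5) / ((n+1)(n+2)) * a_n; check: a_0 = 1, a_1 = -2, a_2 = 5/2, a_3 = 0, a_4 = -25/24, a_5 = 0


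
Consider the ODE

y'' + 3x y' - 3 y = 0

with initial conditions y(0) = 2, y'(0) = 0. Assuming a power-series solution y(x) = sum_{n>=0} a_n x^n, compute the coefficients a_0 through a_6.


Ansatz: y(x) = sum_{n>=0} a_n x^n, so y'(x) = sum_{n>=1} n a_n x^(n-1) and y''(x) = sum_{n>=2} n(n-1) a_n x^(n-2).
Substitute into P(x) y'' + Q(x) y' + R(x) y = 0 with P(x) = 1, Q(x) = 3x, R(x) = -3, and match powers of x.
Initial conditions: a_0 = 2, a_1 = 0.
Setting the coefficient of each power of x to zero and solving order by order (substituting the coefficients already found):
  x^0: 2 a_2 - 3 a_0 = 0  ->  2 a_2 = 3 a_0 = 6  ->  a_2 = 3
  x^1: 6 a_3 = 0  ->  a_3 = 0
  x^2: 12 a_4 + 3 a_2 = 0  ->  12 a_4 = -3 a_2 = -9  ->  a_4 = -3/4
  x^3: 20 a_5 + 6 a_3 = 0  ->  20 a_5 = -6 a_3 = 0  ->  a_5 = 0
  x^4: 30 a_6 + 9 a_4 = 0  ->  30 a_6 = -9 a_4 = 27/4  ->  a_6 = 9/40
Truncated series: y(x) = 2 + 3 x^2 - (3/4) x^4 + (9/40) x^6 + O(x^7).

a_0 = 2; a_1 = 0; a_2 = 3; a_3 = 0; a_4 = -3/4; a_5 = 0; a_6 = 9/40


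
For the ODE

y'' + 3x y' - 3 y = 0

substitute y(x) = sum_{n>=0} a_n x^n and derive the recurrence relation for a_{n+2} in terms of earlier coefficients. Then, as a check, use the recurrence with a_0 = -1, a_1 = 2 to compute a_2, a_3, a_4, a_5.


Substitute y = sum_n a_n x^n.
y''(x) has coefficient (n+2)(n+1) a_{n+2} at x^n;
3 x y'(x) has coefficient 3 n a_n at x^n (shift);
-3 y(x) has coefficient -3 a_n at x^n.
Matching x^n: (n+2)(n+1) a_{n+2} + (3n - 3) a_n = 0.
Thus a_{n+2} = (-3n + 3) / ((n+1)(n+2)) * a_n.

Check with a_0 = -1, a_1 = 2 (apply the recurrence for n = 0, 1, 2, 3): a_0 = -1, a_1 = 2, a_2 = -3/2, a_3 = 0, a_4 = 3/8, a_5 = 0.

a_(n+2) = (-3n + 3) / ((n+1)(n+2)) * a_n; check: a_0 = -1, a_1 = 2, a_2 = -3/2, a_3 = 0, a_4 = 3/8, a_5 = 0


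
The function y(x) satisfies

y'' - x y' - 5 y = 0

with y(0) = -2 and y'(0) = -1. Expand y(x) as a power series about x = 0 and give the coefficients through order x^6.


Ansatz: y(x) = sum_{n>=0} a_n x^n, so y'(x) = sum_{n>=1} n a_n x^(n-1) and y''(x) = sum_{n>=2} n(n-1) a_n x^(n-2).
Substitute into P(x) y'' + Q(x) y' + R(x) y = 0 with P(x) = 1, Q(x) = -x, R(x) = -5, and match powers of x.
Initial conditions: a_0 = -2, a_1 = -1.
Setting the coefficient of each power of x to zero and solving order by order (substituting the coefficients already found):
  x^0: 2 a_2 - 5 a_0 = 0  ->  2 a_2 = 5 a_0 = -10  ->  a_2 = -5
  x^1: 6 a_3 - 6 a_1 = 0  ->  6 a_3 = 6 a_1 = -6  ->  a_3 = -1
  x^2: 12 a_4 - 7 a_2 = 0  ->  12 a_4 = 7 a_2 = -35  ->  a_4 = -35/12
  x^3: 20 a_5 - 8 a_3 = 0  ->  20 a_5 = 8 a_3 = -8  ->  a_5 = -2/5
  x^4: 30 a_6 - 9 a_4 = 0  ->  30 a_6 = 9 a_4 = -105/4  ->  a_6 = -7/8
Truncated series: y(x) = -2 - x - 5 x^2 - x^3 - (35/12) x^4 - (2/5) x^5 - (7/8) x^6 + O(x^7).

a_0 = -2; a_1 = -1; a_2 = -5; a_3 = -1; a_4 = -35/12; a_5 = -2/5; a_6 = -7/8


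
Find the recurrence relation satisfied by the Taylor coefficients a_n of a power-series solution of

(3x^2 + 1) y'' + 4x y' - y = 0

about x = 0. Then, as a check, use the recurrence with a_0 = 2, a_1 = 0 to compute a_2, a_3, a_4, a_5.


Substitute y = sum_n a_n x^n.
(1 + 3 x^2) y'' contributes (n+2)(n+1) a_{n+2} + 3 n(n-1) a_n at x^n.
4 x y'(x) contributes 4 n a_n at x^n.
-y(x) contributes -1 a_n at x^n.
Matching x^n: (n+2)(n+1) a_{n+2} + (3 n(n-1) + 4 n - 1) a_n = 0.
Thus a_{n+2} = (-3 n(n-1) - 4 n + 1) / ((n+1)(n+2)) * a_n.

Check with a_0 = 2, a_1 = 0 (apply the recurrence for n = 0, 1, 2, 3): a_0 = 2, a_1 = 0, a_2 = 1, a_3 = 0, a_4 = -13/12, a_5 = 0.

a_(n+2) = (-3 n(n-1) - 4 n + 1) / ((n+1)(n+2)) * a_n; check: a_0 = 2, a_1 = 0, a_2 = 1, a_3 = 0, a_4 = -13/12, a_5 = 0


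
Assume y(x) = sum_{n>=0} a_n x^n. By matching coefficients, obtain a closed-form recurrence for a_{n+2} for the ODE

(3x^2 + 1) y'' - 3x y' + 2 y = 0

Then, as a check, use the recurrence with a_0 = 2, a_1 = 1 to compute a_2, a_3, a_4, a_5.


Substitute y = sum_n a_n x^n.
(1 + 3 x^2) y'' contributes (n+2)(n+1) a_{n+2} + 3 n(n-1) a_n at x^n.
-3 x y'(x) contributes -3 n a_n at x^n.
2 y(x) contributes 2 a_n at x^n.
Matching x^n: (n+2)(n+1) a_{n+2} + (3 n(n-1) - 3 n + 2) a_n = 0.
Thus a_{n+2} = (-3 n(n-1) + 3 n - 2) / ((n+1)(n+2)) * a_n.

Check with a_0 = 2, a_1 = 1 (apply the recurrence for n = 0, 1, 2, 3): a_0 = 2, a_1 = 1, a_2 = -2, a_3 = 1/6, a_4 = 1/3, a_5 = -11/120.

a_(n+2) = (-3 n(n-1) + 3 n - 2) / ((n+1)(n+2)) * a_n; check: a_0 = 2, a_1 = 1, a_2 = -2, a_3 = 1/6, a_4 = 1/3, a_5 = -11/120


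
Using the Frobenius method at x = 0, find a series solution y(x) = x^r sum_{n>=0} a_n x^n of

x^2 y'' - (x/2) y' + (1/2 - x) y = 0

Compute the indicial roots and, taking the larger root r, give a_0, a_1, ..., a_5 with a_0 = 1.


Write in Frobenius form y'' + (p(x)/x) y' + (q(x)/x^2) y = 0:
  p(x) = -1/2,  q(x) = 1/2 - x.
Indicial equation: r(r-1) + (-1/2) r + (1/2) = 0 -> roots r_1 = 1, r_2 = 1/2.
Take r = r_1 = 1. Let y(x) = x^r sum_{n>=0} a_n x^n with a_0 = 1.
Substitute y = x^r sum a_n x^n and match x^{r+n}. The recurrence is
  D(n) a_n - 1 a_{n-1} = 0,  where D(n) = (r+n)(r+n-1) + (-1/2)(r+n) + (1/2).
  a_n = 1 / D(n) * a_{n-1}.
Since the indicial polynomial factors as (r - r_1)(r - r_2), D(n) = (r_1 + n - r_1)(r_1 + n - r_2) = n(n + 1/2).
Evaluating step by step (a_0 = 1):
  n = 1: D(1) = 1(1 + 1/2) = 3/2; numerator = 1(1) = 1; a_1 = (1)/(3/2) = 2/3
  n = 2: D(2) = 2(2 + 1/2) = 5; numerator = 1(2/3) = 2/3; a_2 = (2/3)/(5) = 2/15
  n = 3: D(3) = 3(3 + 1/2) = 21/2; numerator = 1(2/15) = 2/15; a_3 = (2/15)/(21/2) = 4/315
  n = 4: D(4) = 4(4 + 1/2) = 18; numerator = 1(4/315) = 4/315; a_4 = (4/315)/(18) = 2/2835
  n = 5: D(5) = 5(5 + 1/2) = 55/2; numerator = 1(2/2835) = 2/2835; a_5 = (2/2835)/(55/2) = 4/155925

r = 1; a_0 = 1; a_1 = 2/3; a_2 = 2/15; a_3 = 4/315; a_4 = 2/2835; a_5 = 4/155925


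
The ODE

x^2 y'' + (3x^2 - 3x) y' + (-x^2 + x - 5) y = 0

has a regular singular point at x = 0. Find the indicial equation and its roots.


Divide by x^2 to reach normal form y'' + P_1(x) y' + P_2(x) y = 0 with P_1(x) = 3 - 3/x and P_2(x) = -1 + 1/x - 5/x^2.
x = 0 is a singular point because the y'-coefficient 3 - 3/x has a pole at x = 0 and the y-coefficient -1 + 1/x - 5/x^2 has a pole at x = 0.
It is a regular singular point because x P_1(x) = p(x) = 3x - 3 and x^2 P_2(x) = q(x) = -x^2 + x - 5 are polynomials, hence analytic at x = 0.
p(0) = -3,  q(0) = -5.
Indicial equation: r(r-1) + p(0) r + q(0) = 0, i.e. r^2 + (p(0) - 1) r + q(0) = 0, i.e. r^2 - 4 r - 5 = 0.
Discriminant: (-4)^2 - 4(-5) = 36, so r = (4 ± 6)/2.
Solving: r_1 = 5, r_2 = -1.

indicial: r^2 - 4 r - 5 = 0; roots r_1 = 5, r_2 = -1


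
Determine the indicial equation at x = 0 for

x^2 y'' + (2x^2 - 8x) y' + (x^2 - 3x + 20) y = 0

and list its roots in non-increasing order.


Divide by x^2 to reach normal form y'' + P_1(x) y' + P_2(x) y = 0 with P_1(x) = 2 - 8/x and P_2(x) = 1 - 3/x + 20/x^2.
x = 0 is a singular point because the y'-coefficient 2 - 8/x has a pole at x = 0 and the y-coefficient 1 - 3/x + 20/x^2 has a pole at x = 0.
It is a regular singular point because x P_1(x) = p(x) = 2x - 8 and x^2 P_2(x) = q(x) = x^2 - 3x + 20 are polynomials, hence analytic at x = 0.
p(0) = -8,  q(0) = 20.
Indicial equation: r(r-1) + p(0) r + q(0) = 0, i.e. r^2 + (p(0) - 1) r + q(0) = 0, i.e. r^2 - 9 r + 20 = 0.
Discriminant: (-9)^2 - 4(20) = 1, so r = (9 ± 1)/2.
Solving: r_1 = 5, r_2 = 4.

indicial: r^2 - 9 r + 20 = 0; roots r_1 = 5, r_2 = 4


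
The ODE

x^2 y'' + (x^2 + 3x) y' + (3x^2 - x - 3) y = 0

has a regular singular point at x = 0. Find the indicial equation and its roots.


Divide by x^2 to reach normal form y'' + P_1(x) y' + P_2(x) y = 0 with P_1(x) = 1 + 3/x and P_2(x) = 3 - 1/x - 3/x^2.
x = 0 is a singular point because the y'-coefficient 1 + 3/x has a pole at x = 0 and the y-coefficient 3 - 1/x - 3/x^2 has a pole at x = 0.
It is a regular singular point because x P_1(x) = p(x) = x + 3 and x^2 P_2(x) = q(x) = 3x^2 - x - 3 are polynomials, hence analytic at x = 0.
p(0) = 3,  q(0) = -3.
Indicial equation: r(r-1) + p(0) r + q(0) = 0, i.e. r^2 + (p(0) - 1) r + q(0) = 0, i.e. r^2 + 2 r - 3 = 0.
Discriminant: (2)^2 - 4(-3) = 16, so r = (-2 ± 4)/2.
Solving: r_1 = 1, r_2 = -3.

indicial: r^2 + 2 r - 3 = 0; roots r_1 = 1, r_2 = -3


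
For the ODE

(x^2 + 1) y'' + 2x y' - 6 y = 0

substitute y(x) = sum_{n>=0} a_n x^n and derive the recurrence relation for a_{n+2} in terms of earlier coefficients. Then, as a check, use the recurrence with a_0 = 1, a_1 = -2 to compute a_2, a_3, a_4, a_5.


Substitute y = sum_n a_n x^n.
(1 + 1 x^2) y'' contributes (n+2)(n+1) a_{n+2} + n(n-1) a_n at x^n.
2 x y'(x) contributes 2 n a_n at x^n.
-6 y(x) contributes -6 a_n at x^n.
Matching x^n: (n+2)(n+1) a_{n+2} + (n(n-1) + 2 n - 6) a_n = 0.
Thus a_{n+2} = (-n(n-1) - 2 n + 6) / ((n+1)(n+2)) * a_n.

Check with a_0 = 1, a_1 = -2 (apply the recurrence for n = 0, 1, 2, 3): a_0 = 1, a_1 = -2, a_2 = 3, a_3 = -4/3, a_4 = 0, a_5 = 2/5.

a_(n+2) = (-n(n-1) - 2 n + 6) / ((n+1)(n+2)) * a_n; check: a_0 = 1, a_1 = -2, a_2 = 3, a_3 = -4/3, a_4 = 0, a_5 = 2/5


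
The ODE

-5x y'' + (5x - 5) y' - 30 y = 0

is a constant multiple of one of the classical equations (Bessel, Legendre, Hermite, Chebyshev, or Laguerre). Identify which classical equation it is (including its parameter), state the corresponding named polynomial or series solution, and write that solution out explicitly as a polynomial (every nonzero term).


All three coefficients share the factor -5; dividing through by -5 gives  x y'' + (1 - x) y' + 6 y = 0.
This matches the Laguerre equation x y'' + (1 - x) y' + n y = 0 with n = 6; the polynomial solution is L_6(x).
With y = sum_k a_k x^k, matching x^k gives (k+1)k a_{k+1} + (k+1) a_{k+1} - k a_k + n a_k = 0, i.e. (k+1)^2 a_{k+1} = (k - n) a_k = (k - 6) a_k. The right side vanishes at k = 6, so the series terminates at degree 6.
Standard normalization L_n(0) = 1 gives a_0 = 1. Work upward with a_{k+1} = (k - 6) a_k / (k+1)^2:
  a_1 = (0 - 6)(1) / 1^2 = -6/1 = -6
  a_2 = (1 - 6)(-6) / 2^2 = 30/4 = 15/2
  a_3 = (2 - 6)(15/2) / 3^2 = -30/9 = -10/3
  a_4 = (3 - 6)(-10/3) / 4^2 = 10/16 = 5/8
  a_5 = (4 - 6)(5/8) / 5^2 = (-5/4)/25 = -1/20
  a_6 = (5 - 6)(-1/20) / 6^2 = (1/20)/36 = 1/720
Hence L_6(x) = x^6/720 - x^5/20 + 5 x^4/8 - 10 x^3/3 + 15 x^2/2 - 6 x + 1.

L_6(x); series = x^6/720 - x^5/20 + 5 x^4/8 - 10 x^3/3 + 15 x^2/2 - 6 x + 1


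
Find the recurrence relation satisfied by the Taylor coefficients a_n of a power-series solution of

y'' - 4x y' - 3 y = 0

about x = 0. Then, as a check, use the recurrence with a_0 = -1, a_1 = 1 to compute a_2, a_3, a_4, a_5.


Substitute y = sum_n a_n x^n.
y''(x) has coefficient (n+2)(n+1) a_{n+2} at x^n;
-4 x y'(x) has coefficient -4 n a_n at x^n (shift);
-3 y(x) has coefficient -3 a_n at x^n.
Matching x^n: (n+2)(n+1) a_{n+2} + (-4n - 3) a_n = 0.
Thus a_{n+2} = (4n + 3) / ((n+1)(n+2)) * a_n.

Check with a_0 = -1, a_1 = 1 (apply the recurrence for n = 0, 1, 2, 3): a_0 = -1, a_1 = 1, a_2 = -3/2, a_3 = 7/6, a_4 = -11/8, a_5 = 7/8.

a_(n+2) = (4n + 3) / ((n+1)(n+2)) * a_n; check: a_0 = -1, a_1 = 1, a_2 = -3/2, a_3 = 7/6, a_4 = -11/8, a_5 = 7/8


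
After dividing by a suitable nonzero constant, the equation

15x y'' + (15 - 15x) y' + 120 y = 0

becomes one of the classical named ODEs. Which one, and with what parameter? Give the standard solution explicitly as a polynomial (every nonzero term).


All three coefficients share the factor 15; dividing through by 15 gives  x y'' + (1 - x) y' + 8 y = 0.
This matches the Laguerre equation x y'' + (1 - x) y' + n y = 0 with n = 8; the polynomial solution is L_8(x).
With y = sum_k a_k x^k, matching x^k gives (k+1)k a_{k+1} + (k+1) a_{k+1} - k a_k + n a_k = 0, i.e. (k+1)^2 a_{k+1} = (k - n) a_k = (k - 8) a_k. The right side vanishes at k = 8, so the series terminates at degree 8.
Standard normalization L_n(0) = 1 gives a_0 = 1. Work upward with a_{k+1} = (k - 8) a_k / (k+1)^2:
  a_1 = (0 - 8)(1) / 1^2 = -8/1 = -8
  a_2 = (1 - 8)(-8) / 2^2 = 56/4 = 14
  a_3 = (2 - 8)(14) / 3^2 = -84/9 = -28/3
  a_4 = (3 - 8)(-28/3) / 4^2 = (140/3)/16 = 35/12
  a_5 = (4 - 8)(35/12) / 5^2 = (-35/3)/25 = -7/15
  a_6 = (5 - 8)(-7/15) / 6^2 = (7/5)/36 = 7/180
  a_7 = (6 - 8)(7/180) / 7^2 = (-7/90)/49 = -1/630
  a_8 = (7 - 8)(-1/630) / 8^2 = (1/630)/64 = 1/40320
Hence L_8(x) = x^8/40320 - x^7/630 + 7 x^6/180 - 7 x^5/15 + 35 x^4/12 - 28 x^3/3 + 14 x^2 - 8 x + 1.

L_8(x); series = x^8/40320 - x^7/630 + 7 x^6/180 - 7 x^5/15 + 35 x^4/12 - 28 x^3/3 + 14 x^2 - 8 x + 1


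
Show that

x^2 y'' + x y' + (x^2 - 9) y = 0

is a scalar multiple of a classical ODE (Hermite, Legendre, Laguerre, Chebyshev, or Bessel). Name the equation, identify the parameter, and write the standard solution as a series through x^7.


The equation is already in a standard form:  x^2 y'' + x y' + (x^2 - 9) y = 0.
This matches the Bessel equation x^2 y'' + x y' + (x^2 - nu^2) y = 0 with nu^2 = 9, so nu = 3; the solution bounded at x = 0 is J_3(x).
Frobenius at x = 0: indicial roots ±nu; for r = nu the recurrence k(k + 2nu) c_k = -c_{k-2} gives the standard series J_nu(x) = sum_{k>=0} (-1)^k / (k! (k+nu)!) (x/2)^(2k+nu). Evaluate the first 3 terms:
  k = 0: (-1)^0 / (0! * 3! * 2^3) x^3 = 1/(1*6*8) x^3 = (1/48) x^3
  k = 1: (-1)^1 / (1! * 4! * 2^5) x^5 = -1/(1*24*32) x^5 = (-1/768) x^5
  k = 2: (-1)^2 / (2! * 5! * 2^7) x^7 = 1/(2*120*128) x^7 = (1/30720) x^7
Hence J_3(x) = x^7/30720 - x^5/768 + x^3/48 + ....

J_3(x); series = x^7/30720 - x^5/768 + x^3/48


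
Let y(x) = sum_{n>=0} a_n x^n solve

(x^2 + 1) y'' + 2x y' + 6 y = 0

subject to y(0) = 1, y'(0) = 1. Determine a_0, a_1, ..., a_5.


Ansatz: y(x) = sum_{n>=0} a_n x^n, so y'(x) = sum_{n>=1} n a_n x^(n-1) and y''(x) = sum_{n>=2} n(n-1) a_n x^(n-2).
Substitute into P(x) y'' + Q(x) y' + R(x) y = 0 with P(x) = x^2 + 1, Q(x) = 2x, R(x) = 6, and match powers of x.
Initial conditions: a_0 = 1, a_1 = 1.
Setting the coefficient of each power of x to zero and solving order by order (substituting the coefficients already found):
  x^0: 2 a_2 + 6 a_0 = 0  ->  2 a_2 = -6 a_0 = -6  ->  a_2 = -3
  x^1: 6 a_3 + 8 a_1 = 0  ->  6 a_3 = -8 a_1 = -8  ->  a_3 = -4/3
  x^2: 12 a_4 + 12 a_2 = 0  ->  12 a_4 = -12 a_2 = 36  ->  a_4 = 3
  x^3: 20 a_5 + 18 a_3 = 0  ->  20 a_5 = -18 a_3 = 24  ->  a_5 = 6/5
Truncated series: y(x) = 1 + x - 3 x^2 - (4/3) x^3 + 3 x^4 + (6/5) x^5 + O(x^6).

a_0 = 1; a_1 = 1; a_2 = -3; a_3 = -4/3; a_4 = 3; a_5 = 6/5


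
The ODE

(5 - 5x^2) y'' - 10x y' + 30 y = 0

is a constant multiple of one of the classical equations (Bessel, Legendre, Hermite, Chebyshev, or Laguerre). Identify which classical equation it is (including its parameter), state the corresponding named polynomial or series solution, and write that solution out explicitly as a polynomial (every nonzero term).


All three coefficients share the factor 5; dividing through by 5 gives  (1 - x^2) y'' - 2x y' + 6 y = 0.
This matches the Legendre equation (1 - x^2) y'' - 2x y' + n(n+1) y = 0 (note the -2x y' term) with n(n+1) = 6, so n = 2; the polynomial solution is P_2(x).
With y = sum_k a_k x^k, matching x^k gives (k+2)(k+1) a_{k+2} = [k(k+1) - n(n+1)] a_k = (k - 2)(k + 3) a_k. The right side vanishes at k = 2, so the series with the parity of 2 terminates at degree 2.
Standard normalization (P_n(1) = 1): leading coefficient (2n)!/(2^n (n!)^2) = 24/(4*4) = 3/2, so a_2 = 3/2. Work downward with a_k = (k+1)(k+2) a_{k+2} / ((k - 2)(k + 3)):
  a_0 = (1)(2)(3/2) / ((0 - 2)(0 + 3)) = 3/(-6) = -1/2
Hence P_2(x) = 3 x^2/2 - 1/2.

P_2(x); series = 3 x^2/2 - 1/2


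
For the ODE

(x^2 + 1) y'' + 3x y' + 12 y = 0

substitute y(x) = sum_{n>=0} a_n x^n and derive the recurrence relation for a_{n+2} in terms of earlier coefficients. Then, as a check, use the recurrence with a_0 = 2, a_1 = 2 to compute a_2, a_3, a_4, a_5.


Substitute y = sum_n a_n x^n.
(1 + 1 x^2) y'' contributes (n+2)(n+1) a_{n+2} + n(n-1) a_n at x^n.
3 x y'(x) contributes 3 n a_n at x^n.
12 y(x) contributes 12 a_n at x^n.
Matching x^n: (n+2)(n+1) a_{n+2} + (n(n-1) + 3 n + 12) a_n = 0.
Thus a_{n+2} = (-n(n-1) - 3 n - 12) / ((n+1)(n+2)) * a_n.

Check with a_0 = 2, a_1 = 2 (apply the recurrence for n = 0, 1, 2, 3): a_0 = 2, a_1 = 2, a_2 = -12, a_3 = -5, a_4 = 20, a_5 = 27/4.

a_(n+2) = (-n(n-1) - 3 n - 12) / ((n+1)(n+2)) * a_n; check: a_0 = 2, a_1 = 2, a_2 = -12, a_3 = -5, a_4 = 20, a_5 = 27/4


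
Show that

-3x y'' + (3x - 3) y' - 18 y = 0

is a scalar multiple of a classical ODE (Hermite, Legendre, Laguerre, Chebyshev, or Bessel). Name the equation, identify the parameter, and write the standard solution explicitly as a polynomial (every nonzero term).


All three coefficients share the factor -3; dividing through by -3 gives  x y'' + (1 - x) y' + 6 y = 0.
This matches the Laguerre equation x y'' + (1 - x) y' + n y = 0 with n = 6; the polynomial solution is L_6(x).
With y = sum_k a_k x^k, matching x^k gives (k+1)k a_{k+1} + (k+1) a_{k+1} - k a_k + n a_k = 0, i.e. (k+1)^2 a_{k+1} = (k - n) a_k = (k - 6) a_k. The right side vanishes at k = 6, so the series terminates at degree 6.
Standard normalization L_n(0) = 1 gives a_0 = 1. Work upward with a_{k+1} = (k - 6) a_k / (k+1)^2:
  a_1 = (0 - 6)(1) / 1^2 = -6/1 = -6
  a_2 = (1 - 6)(-6) / 2^2 = 30/4 = 15/2
  a_3 = (2 - 6)(15/2) / 3^2 = -30/9 = -10/3
  a_4 = (3 - 6)(-10/3) / 4^2 = 10/16 = 5/8
  a_5 = (4 - 6)(5/8) / 5^2 = (-5/4)/25 = -1/20
  a_6 = (5 - 6)(-1/20) / 6^2 = (1/20)/36 = 1/720
Hence L_6(x) = x^6/720 - x^5/20 + 5 x^4/8 - 10 x^3/3 + 15 x^2/2 - 6 x + 1.

L_6(x); series = x^6/720 - x^5/20 + 5 x^4/8 - 10 x^3/3 + 15 x^2/2 - 6 x + 1


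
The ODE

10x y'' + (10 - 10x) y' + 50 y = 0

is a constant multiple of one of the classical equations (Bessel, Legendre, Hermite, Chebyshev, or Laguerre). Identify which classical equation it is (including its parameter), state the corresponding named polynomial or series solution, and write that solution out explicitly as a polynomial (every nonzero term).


All three coefficients share the factor 10; dividing through by 10 gives  x y'' + (1 - x) y' + 5 y = 0.
This matches the Laguerre equation x y'' + (1 - x) y' + n y = 0 with n = 5; the polynomial solution is L_5(x).
With y = sum_k a_k x^k, matching x^k gives (k+1)k a_{k+1} + (k+1) a_{k+1} - k a_k + n a_k = 0, i.e. (k+1)^2 a_{k+1} = (k - n) a_k = (k - 5) a_k. The right side vanishes at k = 5, so the series terminates at degree 5.
Standard normalization L_n(0) = 1 gives a_0 = 1. Work upward with a_{k+1} = (k - 5) a_k / (k+1)^2:
  a_1 = (0 - 5)(1) / 1^2 = -5/1 = -5
  a_2 = (1 - 5)(-5) / 2^2 = 20/4 = 5
  a_3 = (2 - 5)(5) / 3^2 = -15/9 = -5/3
  a_4 = (3 - 5)(-5/3) / 4^2 = (10/3)/16 = 5/24
  a_5 = (4 - 5)(5/24) / 5^2 = (-5/24)/25 = -1/120
Hence L_5(x) = -x^5/120 + 5 x^4/24 - 5 x^3/3 + 5 x^2 - 5 x + 1.

L_5(x); series = -x^5/120 + 5 x^4/24 - 5 x^3/3 + 5 x^2 - 5 x + 1


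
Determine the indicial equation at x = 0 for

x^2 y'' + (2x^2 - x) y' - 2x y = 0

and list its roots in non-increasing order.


Divide by x^2 to reach normal form y'' + P_1(x) y' + P_2(x) y = 0 with P_1(x) = 2 - 1/x and P_2(x) = -2/x.
x = 0 is a singular point because the y'-coefficient 2 - 1/x has a pole at x = 0 and the y-coefficient -2/x has a pole at x = 0.
It is a regular singular point because x P_1(x) = p(x) = 2x - 1 and x^2 P_2(x) = q(x) = -2x are polynomials, hence analytic at x = 0.
p(0) = -1,  q(0) = 0.
Indicial equation: r(r-1) + p(0) r + q(0) = 0, i.e. r^2 + (p(0) - 1) r + q(0) = 0, i.e. r^2 - 2 r = 0.
Discriminant: (-2)^2 - 4(0) = 4, so r = (2 ± 2)/2.
Solving: r_1 = 2, r_2 = 0.

indicial: r^2 - 2 r = 0; roots r_1 = 2, r_2 = 0
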